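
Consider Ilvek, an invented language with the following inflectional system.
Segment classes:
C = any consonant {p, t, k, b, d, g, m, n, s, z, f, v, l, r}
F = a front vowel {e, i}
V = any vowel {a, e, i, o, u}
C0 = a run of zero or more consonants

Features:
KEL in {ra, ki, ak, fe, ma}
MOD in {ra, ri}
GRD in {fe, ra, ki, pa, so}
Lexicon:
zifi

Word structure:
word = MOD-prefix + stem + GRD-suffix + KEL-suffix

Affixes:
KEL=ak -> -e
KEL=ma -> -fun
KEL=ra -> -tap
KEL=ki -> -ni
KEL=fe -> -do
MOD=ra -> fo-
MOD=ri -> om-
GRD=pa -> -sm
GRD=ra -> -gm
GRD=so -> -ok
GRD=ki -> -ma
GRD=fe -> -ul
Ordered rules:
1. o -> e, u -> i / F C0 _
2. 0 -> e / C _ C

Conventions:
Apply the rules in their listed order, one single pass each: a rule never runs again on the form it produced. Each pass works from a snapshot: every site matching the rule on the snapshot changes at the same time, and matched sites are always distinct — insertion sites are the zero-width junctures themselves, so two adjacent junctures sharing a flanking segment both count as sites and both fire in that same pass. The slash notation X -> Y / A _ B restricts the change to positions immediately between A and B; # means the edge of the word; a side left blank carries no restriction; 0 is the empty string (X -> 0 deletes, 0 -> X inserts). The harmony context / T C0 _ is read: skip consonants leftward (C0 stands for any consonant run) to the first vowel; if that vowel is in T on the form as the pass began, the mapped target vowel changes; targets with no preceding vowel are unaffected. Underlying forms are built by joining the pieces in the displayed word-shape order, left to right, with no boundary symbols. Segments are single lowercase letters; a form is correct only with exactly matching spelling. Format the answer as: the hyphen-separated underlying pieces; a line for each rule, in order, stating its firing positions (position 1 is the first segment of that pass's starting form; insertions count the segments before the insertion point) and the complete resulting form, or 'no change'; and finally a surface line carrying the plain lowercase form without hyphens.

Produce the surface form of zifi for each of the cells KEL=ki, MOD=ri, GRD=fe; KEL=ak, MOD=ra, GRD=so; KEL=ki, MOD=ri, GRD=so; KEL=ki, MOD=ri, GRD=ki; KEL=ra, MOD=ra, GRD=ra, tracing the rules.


cell KEL=ki, MOD=ri, GRD=fe:
underlying: om-zifi-ul-ni
1. o -> e, u -> i / F C0 _: fires at position(s) 7: omzifiilni
2. 0 -> e / C _ C: inserts after position(s) 2, 8: omezifiileni
surface: omezifiileni

cell KEL=ak, MOD=ra, GRD=so:
underlying: fo-zifi-ok-e
1. o -> e, u -> i / F C0 _: fires at position(s) 7: fozifieke
2. 0 -> e / C _ C: no change
surface: fozifieke

cell KEL=ki, MOD=ri, GRD=so:
underlying: om-zifi-ok-ni
1. o -> e, u -> i / F C0 _: fires at position(s) 7: omzifiekni
2. 0 -> e / C _ C: inserts after position(s) 2, 8: omezifiekeni
surface: omezifiekeni

cell KEL=ki, MOD=ri, GRD=ki:
underlying: om-zifi-ma-ni
1. o -> e, u -> i / F C0 _: no change
2. 0 -> e / C _ C: inserts after position(s) 2: omezifimani
surface: omezifimani

cell KEL=ra, MOD=ra, GRD=ra:
underlying: fo-zifi-gm-tap
1. o -> e, u -> i / F C0 _: no change
2. 0 -> e / C _ C: inserts after position(s) 7, 8: fozifigemetap
surface: fozifigemetap


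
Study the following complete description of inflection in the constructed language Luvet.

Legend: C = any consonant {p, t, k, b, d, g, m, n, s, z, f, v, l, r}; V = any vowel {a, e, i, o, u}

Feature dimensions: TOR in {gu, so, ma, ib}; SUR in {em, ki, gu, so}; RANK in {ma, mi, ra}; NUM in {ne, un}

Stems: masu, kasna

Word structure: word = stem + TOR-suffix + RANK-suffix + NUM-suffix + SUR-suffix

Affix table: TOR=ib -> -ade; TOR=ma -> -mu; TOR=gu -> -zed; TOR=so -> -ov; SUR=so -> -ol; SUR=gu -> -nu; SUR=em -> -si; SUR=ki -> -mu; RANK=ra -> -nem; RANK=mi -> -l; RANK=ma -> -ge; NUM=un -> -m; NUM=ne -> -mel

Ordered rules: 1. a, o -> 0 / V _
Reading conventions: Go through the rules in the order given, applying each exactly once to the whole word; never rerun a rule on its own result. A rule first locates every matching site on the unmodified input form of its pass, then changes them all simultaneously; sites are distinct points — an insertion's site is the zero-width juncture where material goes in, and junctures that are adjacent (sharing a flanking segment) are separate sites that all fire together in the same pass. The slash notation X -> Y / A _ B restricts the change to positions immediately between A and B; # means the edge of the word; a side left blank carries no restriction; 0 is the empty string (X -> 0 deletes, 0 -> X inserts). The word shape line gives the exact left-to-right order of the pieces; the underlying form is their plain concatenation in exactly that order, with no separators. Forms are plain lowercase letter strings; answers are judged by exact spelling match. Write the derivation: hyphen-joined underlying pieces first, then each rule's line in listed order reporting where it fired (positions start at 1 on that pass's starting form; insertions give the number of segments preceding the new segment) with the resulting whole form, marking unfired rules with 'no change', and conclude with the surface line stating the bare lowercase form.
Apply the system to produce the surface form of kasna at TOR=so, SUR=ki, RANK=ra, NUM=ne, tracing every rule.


underlying: kasna-ov-nem-mel-mu
1. a, o -> 0 / V _: fires at position(s) 6: kasnavnemmelmu
surface: kasnavnemmelmu


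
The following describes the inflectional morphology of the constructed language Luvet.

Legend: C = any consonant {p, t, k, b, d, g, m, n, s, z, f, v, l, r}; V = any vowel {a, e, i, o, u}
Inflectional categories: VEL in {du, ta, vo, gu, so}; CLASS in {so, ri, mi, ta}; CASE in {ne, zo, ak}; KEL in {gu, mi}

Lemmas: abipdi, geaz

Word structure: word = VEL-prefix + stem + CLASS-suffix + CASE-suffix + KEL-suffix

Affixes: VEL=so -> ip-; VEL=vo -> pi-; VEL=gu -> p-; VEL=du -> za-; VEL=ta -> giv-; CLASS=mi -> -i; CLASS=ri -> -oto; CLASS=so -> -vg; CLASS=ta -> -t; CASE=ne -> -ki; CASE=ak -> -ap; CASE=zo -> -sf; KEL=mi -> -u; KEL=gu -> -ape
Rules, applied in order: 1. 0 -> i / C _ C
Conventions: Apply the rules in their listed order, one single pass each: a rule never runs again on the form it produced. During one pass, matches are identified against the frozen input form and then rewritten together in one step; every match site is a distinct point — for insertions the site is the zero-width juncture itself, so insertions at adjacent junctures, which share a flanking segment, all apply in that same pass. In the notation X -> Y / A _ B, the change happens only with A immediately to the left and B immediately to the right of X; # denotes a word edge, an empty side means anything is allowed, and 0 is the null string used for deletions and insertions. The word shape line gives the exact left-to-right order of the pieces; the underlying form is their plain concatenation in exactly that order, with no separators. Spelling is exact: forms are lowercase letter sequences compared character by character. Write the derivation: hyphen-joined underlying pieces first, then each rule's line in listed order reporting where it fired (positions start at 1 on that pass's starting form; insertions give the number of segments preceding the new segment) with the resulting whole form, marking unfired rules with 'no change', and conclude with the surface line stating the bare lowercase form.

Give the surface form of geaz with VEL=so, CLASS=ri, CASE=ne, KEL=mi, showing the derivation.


underlying: ip-geaz-oto-ki-u
1. 0 -> i / C _ C: inserts after position(s) 2: ipigeazotokiu
surface: ipigeazotokiu


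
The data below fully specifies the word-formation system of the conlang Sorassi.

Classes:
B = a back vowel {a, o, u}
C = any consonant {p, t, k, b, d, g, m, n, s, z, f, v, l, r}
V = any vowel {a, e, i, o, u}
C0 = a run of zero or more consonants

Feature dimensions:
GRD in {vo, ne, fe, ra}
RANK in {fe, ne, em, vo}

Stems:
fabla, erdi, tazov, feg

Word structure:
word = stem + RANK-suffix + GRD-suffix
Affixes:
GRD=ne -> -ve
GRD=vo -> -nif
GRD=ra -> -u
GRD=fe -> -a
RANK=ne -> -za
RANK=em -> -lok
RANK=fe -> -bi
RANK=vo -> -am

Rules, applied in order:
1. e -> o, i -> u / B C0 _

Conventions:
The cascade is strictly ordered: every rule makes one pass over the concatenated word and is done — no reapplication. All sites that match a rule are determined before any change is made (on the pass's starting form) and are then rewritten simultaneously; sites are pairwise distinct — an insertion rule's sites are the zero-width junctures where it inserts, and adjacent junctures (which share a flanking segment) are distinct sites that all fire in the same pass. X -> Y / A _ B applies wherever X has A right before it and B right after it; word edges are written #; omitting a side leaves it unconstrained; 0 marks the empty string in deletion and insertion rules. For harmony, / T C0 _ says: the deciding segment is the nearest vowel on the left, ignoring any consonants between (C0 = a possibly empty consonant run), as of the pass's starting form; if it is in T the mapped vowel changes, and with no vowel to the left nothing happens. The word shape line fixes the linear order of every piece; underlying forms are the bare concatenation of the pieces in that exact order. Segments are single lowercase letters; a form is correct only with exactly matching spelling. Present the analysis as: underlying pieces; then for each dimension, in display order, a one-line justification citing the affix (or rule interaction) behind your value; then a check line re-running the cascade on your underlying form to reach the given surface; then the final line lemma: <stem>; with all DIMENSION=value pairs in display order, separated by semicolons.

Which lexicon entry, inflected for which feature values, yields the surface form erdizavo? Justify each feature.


underlying: erdi-za-ve
GRD=ne - signalled by the affix -ve
RANK=ne - signalled by the affix -za
check: erdizave -> erdizavo
lemma: erdi; GRD=ne; RANK=ne


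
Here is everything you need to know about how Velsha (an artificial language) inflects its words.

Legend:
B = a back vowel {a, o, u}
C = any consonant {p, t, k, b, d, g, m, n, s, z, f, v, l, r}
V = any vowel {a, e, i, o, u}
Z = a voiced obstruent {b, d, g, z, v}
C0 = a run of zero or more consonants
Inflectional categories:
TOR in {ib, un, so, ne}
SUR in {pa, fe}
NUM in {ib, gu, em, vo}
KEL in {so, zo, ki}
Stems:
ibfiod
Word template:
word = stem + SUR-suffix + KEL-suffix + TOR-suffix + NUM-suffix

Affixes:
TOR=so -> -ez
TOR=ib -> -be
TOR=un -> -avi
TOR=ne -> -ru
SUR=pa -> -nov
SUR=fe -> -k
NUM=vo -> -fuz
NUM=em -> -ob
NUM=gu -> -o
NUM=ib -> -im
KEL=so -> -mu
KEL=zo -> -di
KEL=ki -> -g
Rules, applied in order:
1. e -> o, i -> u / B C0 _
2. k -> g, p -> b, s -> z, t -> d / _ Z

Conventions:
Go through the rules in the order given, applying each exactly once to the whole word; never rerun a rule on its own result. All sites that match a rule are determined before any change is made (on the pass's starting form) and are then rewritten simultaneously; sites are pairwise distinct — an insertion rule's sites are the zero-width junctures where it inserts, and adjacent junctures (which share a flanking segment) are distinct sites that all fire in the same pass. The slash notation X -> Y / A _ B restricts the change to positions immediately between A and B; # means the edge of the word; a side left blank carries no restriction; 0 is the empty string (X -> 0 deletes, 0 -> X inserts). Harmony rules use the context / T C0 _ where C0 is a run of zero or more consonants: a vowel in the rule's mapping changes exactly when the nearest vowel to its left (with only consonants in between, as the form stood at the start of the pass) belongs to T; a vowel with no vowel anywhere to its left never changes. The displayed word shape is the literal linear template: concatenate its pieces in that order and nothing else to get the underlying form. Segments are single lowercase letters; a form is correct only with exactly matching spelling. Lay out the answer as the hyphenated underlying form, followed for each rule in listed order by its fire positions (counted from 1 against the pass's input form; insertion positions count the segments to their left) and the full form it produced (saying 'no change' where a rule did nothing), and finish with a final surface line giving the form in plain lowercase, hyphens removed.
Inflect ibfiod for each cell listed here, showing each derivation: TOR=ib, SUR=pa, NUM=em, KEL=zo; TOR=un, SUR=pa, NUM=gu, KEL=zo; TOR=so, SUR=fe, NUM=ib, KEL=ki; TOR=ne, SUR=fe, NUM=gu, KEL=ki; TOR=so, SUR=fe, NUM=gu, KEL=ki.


cell TOR=ib, SUR=pa, NUM=em, KEL=zo:
underlying: ibfiod-nov-di-be-ob
1. e -> o, i -> u / B C0 _: fires at position(s) 11: ibfiodnovdubeob
2. k -> g, p -> b, s -> z, t -> d / _ Z: no change
surface: ibfiodnovdubeob

cell TOR=un, SUR=pa, NUM=gu, KEL=zo:
underlying: ibfiod-nov-di-avi-o
1. e -> o, i -> u / B C0 _: fires at position(s) 11, 14: ibfiodnovduavuo
2. k -> g, p -> b, s -> z, t -> d / _ Z: no change
surface: ibfiodnovduavuo

cell TOR=so, SUR=fe, NUM=ib, KEL=ki:
underlying: ibfiod-k-g-ez-im
1. e -> o, i -> u / B C0 _: fires at position(s) 9: ibfiodkgozim
2. k -> g, p -> b, s -> z, t -> d / _ Z: fires at position(s) 7: ibfiodggozim
surface: ibfiodggozim

cell TOR=ne, SUR=fe, NUM=gu, KEL=ki:
underlying: ibfiod-k-g-ru-o
1. e -> o, i -> u / B C0 _: no change
2. k -> g, p -> b, s -> z, t -> d / _ Z: fires at position(s) 7: ibfiodggruo
surface: ibfiodggruo

cell TOR=so, SUR=fe, NUM=gu, KEL=ki:
underlying: ibfiod-k-g-ez-o
1. e -> o, i -> u / B C0 _: fires at position(s) 9: ibfiodkgozo
2. k -> g, p -> b, s -> z, t -> d / _ Z: fires at position(s) 7: ibfiodggozo
surface: ibfiodggozo


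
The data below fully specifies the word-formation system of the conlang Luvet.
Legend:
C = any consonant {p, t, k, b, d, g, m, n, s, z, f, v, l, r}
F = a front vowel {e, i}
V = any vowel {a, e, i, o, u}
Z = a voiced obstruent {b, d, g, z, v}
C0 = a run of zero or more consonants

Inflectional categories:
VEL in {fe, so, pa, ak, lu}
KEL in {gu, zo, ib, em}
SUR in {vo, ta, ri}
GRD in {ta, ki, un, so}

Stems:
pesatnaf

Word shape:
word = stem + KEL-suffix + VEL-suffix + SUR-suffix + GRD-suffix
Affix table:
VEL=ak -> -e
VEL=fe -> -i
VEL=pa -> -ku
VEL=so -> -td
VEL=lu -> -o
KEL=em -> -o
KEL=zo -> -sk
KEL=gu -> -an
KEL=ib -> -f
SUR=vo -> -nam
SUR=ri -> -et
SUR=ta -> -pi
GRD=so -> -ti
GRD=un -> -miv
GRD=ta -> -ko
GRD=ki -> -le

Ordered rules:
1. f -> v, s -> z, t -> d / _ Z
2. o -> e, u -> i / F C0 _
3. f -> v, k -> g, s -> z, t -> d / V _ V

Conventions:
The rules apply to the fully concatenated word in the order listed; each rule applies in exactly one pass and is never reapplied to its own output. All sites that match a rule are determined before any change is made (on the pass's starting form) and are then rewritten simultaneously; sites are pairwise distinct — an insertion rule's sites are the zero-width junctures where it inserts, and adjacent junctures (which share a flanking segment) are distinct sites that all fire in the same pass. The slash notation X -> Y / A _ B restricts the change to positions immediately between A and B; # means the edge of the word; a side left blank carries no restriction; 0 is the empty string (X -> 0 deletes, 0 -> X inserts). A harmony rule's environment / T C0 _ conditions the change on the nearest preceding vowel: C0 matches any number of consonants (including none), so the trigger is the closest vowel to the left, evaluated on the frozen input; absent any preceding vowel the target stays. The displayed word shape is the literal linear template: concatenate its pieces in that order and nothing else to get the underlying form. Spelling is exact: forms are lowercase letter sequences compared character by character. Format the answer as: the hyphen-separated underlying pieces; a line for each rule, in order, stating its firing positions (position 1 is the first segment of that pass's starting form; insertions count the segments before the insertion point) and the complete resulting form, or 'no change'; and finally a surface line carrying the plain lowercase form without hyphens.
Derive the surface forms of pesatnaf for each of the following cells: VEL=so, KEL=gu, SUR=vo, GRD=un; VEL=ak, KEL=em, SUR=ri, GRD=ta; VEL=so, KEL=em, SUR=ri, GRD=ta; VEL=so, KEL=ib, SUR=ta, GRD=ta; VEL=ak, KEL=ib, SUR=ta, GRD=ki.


cell VEL=so, KEL=gu, SUR=vo, GRD=un:
underlying: pesatnaf-an-td-nam-miv
1. f -> v, s -> z, t -> d / _ Z: fires at position(s) 11: pesatnafanddnammiv
2. o -> e, u -> i / F C0 _: no change
3. f -> v, k -> g, s -> z, t -> d / V _ V: fires at position(s) 3, 8: pezatnavanddnammiv
surface: pezatnavanddnammiv

cell VEL=ak, KEL=em, SUR=ri, GRD=ta:
underlying: pesatnaf-o-e-et-ko
1. f -> v, s -> z, t -> d / _ Z: no change
2. o -> e, u -> i / F C0 _: fires at position(s) 14: pesatnafoeetke
3. f -> v, k -> g, s -> z, t -> d / V _ V: fires at position(s) 3, 8: pezatnavoeetke
surface: pezatnavoeetke

cell VEL=so, KEL=em, SUR=ri, GRD=ta:
underlying: pesatnaf-o-td-et-ko
1. f -> v, s -> z, t -> d / _ Z: fires at position(s) 10: pesatnafoddetko
2. o -> e, u -> i / F C0 _: fires at position(s) 15: pesatnafoddetke
3. f -> v, k -> g, s -> z, t -> d / V _ V: fires at position(s) 3, 8: pezatnavoddetke
surface: pezatnavoddetke

cell VEL=so, KEL=ib, SUR=ta, GRD=ta:
underlying: pesatnaf-f-td-pi-ko
1. f -> v, s -> z, t -> d / _ Z: fires at position(s) 10: pesatnaffddpiko
2. o -> e, u -> i / F C0 _: fires at position(s) 15: pesatnaffddpike
3. f -> v, k -> g, s -> z, t -> d / V _ V: fires at position(s) 3, 14: pezatnaffddpige
surface: pezatnaffddpige

cell VEL=ak, KEL=ib, SUR=ta, GRD=ki:
underlying: pesatnaf-f-e-pi-le
1. f -> v, s -> z, t -> d / _ Z: no change
2. o -> e, u -> i / F C0 _: no change
3. f -> v, k -> g, s -> z, t -> d / V _ V: fires at position(s) 3: pezatnaffepile
surface: pezatnaffepile


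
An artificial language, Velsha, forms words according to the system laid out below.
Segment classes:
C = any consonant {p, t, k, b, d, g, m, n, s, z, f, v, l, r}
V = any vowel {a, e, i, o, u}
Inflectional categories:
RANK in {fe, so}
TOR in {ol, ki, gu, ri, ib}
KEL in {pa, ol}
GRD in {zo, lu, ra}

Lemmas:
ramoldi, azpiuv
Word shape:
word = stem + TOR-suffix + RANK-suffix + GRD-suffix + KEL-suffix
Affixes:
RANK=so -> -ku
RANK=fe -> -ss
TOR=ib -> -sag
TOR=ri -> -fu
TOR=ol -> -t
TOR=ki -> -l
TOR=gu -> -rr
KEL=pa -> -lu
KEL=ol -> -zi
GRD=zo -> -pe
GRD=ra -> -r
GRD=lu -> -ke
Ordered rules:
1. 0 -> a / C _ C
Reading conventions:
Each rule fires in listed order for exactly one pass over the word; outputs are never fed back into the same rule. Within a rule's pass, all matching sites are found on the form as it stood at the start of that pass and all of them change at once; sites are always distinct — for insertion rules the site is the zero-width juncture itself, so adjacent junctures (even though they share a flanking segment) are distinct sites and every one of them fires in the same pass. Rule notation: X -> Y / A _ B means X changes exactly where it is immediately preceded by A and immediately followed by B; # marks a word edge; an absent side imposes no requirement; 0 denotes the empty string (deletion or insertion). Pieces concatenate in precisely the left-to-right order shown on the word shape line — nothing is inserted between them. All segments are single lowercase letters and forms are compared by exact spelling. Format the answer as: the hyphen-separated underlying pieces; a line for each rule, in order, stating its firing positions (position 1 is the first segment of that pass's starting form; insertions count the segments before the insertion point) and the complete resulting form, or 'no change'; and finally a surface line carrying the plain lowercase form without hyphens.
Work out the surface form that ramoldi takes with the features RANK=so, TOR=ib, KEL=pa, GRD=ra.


underlying: ramoldi-sag-ku-r-lu
1. 0 -> a / C _ C: inserts after position(s) 5, 10, 13: ramoladisagakuralu
surface: ramoladisagakuralu


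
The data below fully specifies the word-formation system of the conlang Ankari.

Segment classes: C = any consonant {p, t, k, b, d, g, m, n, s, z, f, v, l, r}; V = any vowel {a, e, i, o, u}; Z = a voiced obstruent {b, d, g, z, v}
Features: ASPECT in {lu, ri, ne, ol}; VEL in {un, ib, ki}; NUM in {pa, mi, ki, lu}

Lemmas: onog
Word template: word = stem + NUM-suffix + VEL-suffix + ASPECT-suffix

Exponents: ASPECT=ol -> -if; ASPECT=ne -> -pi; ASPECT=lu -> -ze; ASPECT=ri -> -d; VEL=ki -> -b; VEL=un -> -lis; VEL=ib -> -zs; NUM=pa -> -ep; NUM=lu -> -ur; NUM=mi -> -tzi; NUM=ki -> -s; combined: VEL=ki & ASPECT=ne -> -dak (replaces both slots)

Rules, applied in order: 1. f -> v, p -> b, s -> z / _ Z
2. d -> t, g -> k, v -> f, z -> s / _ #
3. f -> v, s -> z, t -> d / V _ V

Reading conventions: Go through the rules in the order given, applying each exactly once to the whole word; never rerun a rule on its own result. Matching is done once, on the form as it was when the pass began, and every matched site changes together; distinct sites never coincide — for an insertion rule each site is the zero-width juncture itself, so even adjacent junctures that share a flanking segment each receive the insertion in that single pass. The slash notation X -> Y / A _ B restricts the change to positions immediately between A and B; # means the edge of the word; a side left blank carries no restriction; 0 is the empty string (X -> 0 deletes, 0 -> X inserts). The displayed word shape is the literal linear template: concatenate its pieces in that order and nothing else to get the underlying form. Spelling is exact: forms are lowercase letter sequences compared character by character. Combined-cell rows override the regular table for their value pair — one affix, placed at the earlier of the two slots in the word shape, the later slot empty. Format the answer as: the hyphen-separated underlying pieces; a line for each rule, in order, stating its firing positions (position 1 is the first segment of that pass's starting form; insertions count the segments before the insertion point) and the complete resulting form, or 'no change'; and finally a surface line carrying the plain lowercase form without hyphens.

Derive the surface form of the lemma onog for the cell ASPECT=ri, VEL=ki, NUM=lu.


underlying: onog-ur-b-d
1. f -> v, p -> b, s -> z / _ Z: no change
2. d -> t, g -> k, v -> f, z -> s / _ #: fires at position(s) 8: onogurbt
3. f -> v, s -> z, t -> d / V _ V: no change
surface: onogurbt


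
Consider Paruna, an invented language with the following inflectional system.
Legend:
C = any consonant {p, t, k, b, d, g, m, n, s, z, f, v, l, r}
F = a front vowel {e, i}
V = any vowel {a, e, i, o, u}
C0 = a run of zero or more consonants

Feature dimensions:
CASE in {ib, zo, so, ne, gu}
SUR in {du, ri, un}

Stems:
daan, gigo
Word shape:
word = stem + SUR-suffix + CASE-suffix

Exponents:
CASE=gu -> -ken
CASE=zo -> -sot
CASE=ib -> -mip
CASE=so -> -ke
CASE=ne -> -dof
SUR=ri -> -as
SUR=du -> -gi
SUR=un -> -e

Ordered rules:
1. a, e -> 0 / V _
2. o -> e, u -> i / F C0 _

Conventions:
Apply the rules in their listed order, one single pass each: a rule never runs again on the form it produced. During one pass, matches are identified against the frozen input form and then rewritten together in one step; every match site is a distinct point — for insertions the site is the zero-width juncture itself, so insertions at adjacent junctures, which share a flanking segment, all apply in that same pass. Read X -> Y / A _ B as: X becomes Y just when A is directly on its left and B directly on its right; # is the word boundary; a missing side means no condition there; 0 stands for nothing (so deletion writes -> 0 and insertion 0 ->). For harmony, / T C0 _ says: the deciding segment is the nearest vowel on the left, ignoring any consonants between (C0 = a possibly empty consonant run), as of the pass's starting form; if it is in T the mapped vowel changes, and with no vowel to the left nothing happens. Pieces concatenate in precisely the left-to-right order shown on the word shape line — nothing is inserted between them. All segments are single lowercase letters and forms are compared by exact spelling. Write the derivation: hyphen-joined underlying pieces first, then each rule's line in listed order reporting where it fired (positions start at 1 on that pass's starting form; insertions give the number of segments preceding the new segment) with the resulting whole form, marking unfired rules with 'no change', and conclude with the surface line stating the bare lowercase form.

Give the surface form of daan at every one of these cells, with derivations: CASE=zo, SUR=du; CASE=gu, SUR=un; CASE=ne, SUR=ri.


cell CASE=zo, SUR=du:
underlying: daan-gi-sot
1. a, e -> 0 / V _: fires at position(s) 3: dangisot
2. o -> e, u -> i / F C0 _: fires at position(s) 7: dangiset
surface: dangiset

cell CASE=gu, SUR=un:
underlying: daan-e-ken
1. a, e -> 0 / V _: fires at position(s) 3: daneken
2. o -> e, u -> i / F C0 _: no change
surface: daneken

cell CASE=ne, SUR=ri:
underlying: daan-as-dof
1. a, e -> 0 / V _: fires at position(s) 3: danasdof
2. o -> e, u -> i / F C0 _: no change
surface: danasdof


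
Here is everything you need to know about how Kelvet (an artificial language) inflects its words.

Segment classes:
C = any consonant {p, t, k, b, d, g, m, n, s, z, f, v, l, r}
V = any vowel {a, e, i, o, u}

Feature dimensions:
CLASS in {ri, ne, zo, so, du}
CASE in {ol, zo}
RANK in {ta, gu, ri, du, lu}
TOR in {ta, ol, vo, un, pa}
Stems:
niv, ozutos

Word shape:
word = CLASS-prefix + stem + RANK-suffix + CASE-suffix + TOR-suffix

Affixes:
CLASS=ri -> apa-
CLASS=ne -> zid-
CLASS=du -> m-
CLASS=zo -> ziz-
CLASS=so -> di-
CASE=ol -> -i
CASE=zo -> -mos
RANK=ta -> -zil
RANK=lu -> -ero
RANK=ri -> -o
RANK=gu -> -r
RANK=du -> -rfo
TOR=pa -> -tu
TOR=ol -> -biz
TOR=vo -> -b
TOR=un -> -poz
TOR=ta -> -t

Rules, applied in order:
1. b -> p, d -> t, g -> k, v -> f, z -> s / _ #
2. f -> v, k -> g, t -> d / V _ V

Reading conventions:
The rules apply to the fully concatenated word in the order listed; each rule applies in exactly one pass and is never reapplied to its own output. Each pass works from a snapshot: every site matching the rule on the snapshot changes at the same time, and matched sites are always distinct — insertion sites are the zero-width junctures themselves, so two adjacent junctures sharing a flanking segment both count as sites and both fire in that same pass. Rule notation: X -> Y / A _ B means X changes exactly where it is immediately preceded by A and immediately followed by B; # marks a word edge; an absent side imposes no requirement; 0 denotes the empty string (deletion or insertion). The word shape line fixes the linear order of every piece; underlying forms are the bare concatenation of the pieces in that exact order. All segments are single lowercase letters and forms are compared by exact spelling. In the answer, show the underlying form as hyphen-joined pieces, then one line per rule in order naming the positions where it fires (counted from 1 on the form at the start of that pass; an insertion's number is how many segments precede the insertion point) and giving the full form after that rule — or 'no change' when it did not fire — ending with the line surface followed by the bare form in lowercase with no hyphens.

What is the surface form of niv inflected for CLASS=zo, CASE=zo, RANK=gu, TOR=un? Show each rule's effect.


underlying: ziz-niv-r-mos-poz
1. b -> p, d -> t, g -> k, v -> f, z -> s / _ #: fires at position(s) 13: ziznivrmospos
2. f -> v, k -> g, t -> d / V _ V: no change
surface: ziznivrmospos


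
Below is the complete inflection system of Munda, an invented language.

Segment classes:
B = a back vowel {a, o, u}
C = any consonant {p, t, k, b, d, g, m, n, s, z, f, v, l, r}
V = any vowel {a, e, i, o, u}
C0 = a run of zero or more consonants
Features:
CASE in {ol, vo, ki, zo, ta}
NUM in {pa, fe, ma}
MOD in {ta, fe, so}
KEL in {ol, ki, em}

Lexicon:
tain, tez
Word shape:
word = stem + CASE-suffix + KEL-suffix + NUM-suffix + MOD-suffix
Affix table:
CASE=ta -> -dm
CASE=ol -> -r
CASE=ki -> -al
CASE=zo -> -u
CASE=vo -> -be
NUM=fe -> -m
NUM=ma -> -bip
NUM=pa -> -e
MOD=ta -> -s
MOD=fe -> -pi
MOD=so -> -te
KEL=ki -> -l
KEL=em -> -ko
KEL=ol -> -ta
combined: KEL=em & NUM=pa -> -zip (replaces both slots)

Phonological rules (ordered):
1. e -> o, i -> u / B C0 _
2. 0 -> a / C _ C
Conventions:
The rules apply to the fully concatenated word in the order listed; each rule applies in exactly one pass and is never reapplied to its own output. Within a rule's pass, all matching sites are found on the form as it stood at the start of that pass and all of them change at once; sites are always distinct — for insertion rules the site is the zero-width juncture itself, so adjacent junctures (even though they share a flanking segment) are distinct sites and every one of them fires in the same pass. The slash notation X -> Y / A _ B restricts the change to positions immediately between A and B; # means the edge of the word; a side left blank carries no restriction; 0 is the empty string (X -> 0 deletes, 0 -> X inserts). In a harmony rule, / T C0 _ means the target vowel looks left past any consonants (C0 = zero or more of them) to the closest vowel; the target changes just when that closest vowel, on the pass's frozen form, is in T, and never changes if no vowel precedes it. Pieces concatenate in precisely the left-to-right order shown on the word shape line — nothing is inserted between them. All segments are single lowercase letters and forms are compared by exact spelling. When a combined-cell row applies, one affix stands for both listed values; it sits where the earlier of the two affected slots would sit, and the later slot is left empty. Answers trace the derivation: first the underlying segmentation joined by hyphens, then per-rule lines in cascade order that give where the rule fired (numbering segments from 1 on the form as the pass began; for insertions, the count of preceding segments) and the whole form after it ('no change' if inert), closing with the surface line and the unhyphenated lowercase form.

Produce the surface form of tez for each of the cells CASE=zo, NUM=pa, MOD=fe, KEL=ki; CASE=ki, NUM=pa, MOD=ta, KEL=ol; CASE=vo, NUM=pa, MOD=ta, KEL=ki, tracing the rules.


cell CASE=zo, NUM=pa, MOD=fe, KEL=ki:
underlying: tez-u-l-e-pi
1. e -> o, i -> u / B C0 _: fires at position(s) 6: tezulopi
2. 0 -> a / C _ C: no change
surface: tezulopi

cell CASE=ki, NUM=pa, MOD=ta, KEL=ol:
underlying: tez-al-ta-e-s
1. e -> o, i -> u / B C0 _: fires at position(s) 8: tezaltaos
2. 0 -> a / C _ C: inserts after position(s) 5: tezalataos
surface: tezalataos

cell CASE=vo, NUM=pa, MOD=ta, KEL=ki:
underlying: tez-be-l-e-s
1. e -> o, i -> u / B C0 _: no change
2. 0 -> a / C _ C: inserts after position(s) 3: tezabeles
surface: tezabeles


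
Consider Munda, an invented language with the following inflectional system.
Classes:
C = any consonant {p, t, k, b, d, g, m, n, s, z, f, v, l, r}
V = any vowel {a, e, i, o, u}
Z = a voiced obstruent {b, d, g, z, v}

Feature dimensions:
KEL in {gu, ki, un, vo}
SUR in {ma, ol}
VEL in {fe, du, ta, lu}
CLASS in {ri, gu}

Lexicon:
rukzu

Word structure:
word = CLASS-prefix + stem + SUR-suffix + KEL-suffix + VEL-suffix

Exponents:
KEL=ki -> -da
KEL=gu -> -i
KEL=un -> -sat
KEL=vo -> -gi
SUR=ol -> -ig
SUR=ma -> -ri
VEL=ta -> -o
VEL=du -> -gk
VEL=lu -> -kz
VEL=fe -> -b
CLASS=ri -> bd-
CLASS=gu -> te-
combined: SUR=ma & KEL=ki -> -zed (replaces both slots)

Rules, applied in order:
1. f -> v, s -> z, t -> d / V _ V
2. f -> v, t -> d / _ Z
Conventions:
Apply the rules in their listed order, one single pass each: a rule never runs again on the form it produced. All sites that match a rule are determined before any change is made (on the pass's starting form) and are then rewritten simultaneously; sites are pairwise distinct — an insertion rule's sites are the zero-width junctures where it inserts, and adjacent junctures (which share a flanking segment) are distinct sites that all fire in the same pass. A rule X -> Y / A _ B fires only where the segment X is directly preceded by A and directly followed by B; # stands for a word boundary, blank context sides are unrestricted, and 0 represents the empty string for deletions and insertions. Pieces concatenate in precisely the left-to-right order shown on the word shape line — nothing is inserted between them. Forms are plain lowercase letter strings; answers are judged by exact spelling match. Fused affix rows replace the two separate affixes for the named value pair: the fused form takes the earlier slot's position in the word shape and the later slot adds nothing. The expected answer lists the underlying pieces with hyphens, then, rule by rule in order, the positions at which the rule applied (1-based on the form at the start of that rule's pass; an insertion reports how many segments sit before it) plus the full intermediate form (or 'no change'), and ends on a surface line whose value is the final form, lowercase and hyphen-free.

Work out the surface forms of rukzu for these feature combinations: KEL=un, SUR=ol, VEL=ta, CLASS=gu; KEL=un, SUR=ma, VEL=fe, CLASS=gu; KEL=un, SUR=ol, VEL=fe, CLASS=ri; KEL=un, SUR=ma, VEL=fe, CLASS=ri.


cell KEL=un, SUR=ol, VEL=ta, CLASS=gu:
underlying: te-rukzu-ig-sat-o
1. f -> v, s -> z, t -> d / V _ V: fires at position(s) 12: terukzuigsado
2. f -> v, t -> d / _ Z: no change
surface: terukzuigsado

cell KEL=un, SUR=ma, VEL=fe, CLASS=gu:
underlying: te-rukzu-ri-sat-b
1. f -> v, s -> z, t -> d / V _ V: fires at position(s) 10: terukzurizatb
2. f -> v, t -> d / _ Z: fires at position(s) 12: terukzurizadb
surface: terukzurizadb

cell KEL=un, SUR=ol, VEL=fe, CLASS=ri:
underlying: bd-rukzu-ig-sat-b
1. f -> v, s -> z, t -> d / V _ V: no change
2. f -> v, t -> d / _ Z: fires at position(s) 12: bdrukzuigsadb
surface: bdrukzuigsadb

cell KEL=un, SUR=ma, VEL=fe, CLASS=ri:
underlying: bd-rukzu-ri-sat-b
1. f -> v, s -> z, t -> d / V _ V: fires at position(s) 10: bdrukzurizatb
2. f -> v, t -> d / _ Z: fires at position(s) 12: bdrukzurizadb
surface: bdrukzurizadb


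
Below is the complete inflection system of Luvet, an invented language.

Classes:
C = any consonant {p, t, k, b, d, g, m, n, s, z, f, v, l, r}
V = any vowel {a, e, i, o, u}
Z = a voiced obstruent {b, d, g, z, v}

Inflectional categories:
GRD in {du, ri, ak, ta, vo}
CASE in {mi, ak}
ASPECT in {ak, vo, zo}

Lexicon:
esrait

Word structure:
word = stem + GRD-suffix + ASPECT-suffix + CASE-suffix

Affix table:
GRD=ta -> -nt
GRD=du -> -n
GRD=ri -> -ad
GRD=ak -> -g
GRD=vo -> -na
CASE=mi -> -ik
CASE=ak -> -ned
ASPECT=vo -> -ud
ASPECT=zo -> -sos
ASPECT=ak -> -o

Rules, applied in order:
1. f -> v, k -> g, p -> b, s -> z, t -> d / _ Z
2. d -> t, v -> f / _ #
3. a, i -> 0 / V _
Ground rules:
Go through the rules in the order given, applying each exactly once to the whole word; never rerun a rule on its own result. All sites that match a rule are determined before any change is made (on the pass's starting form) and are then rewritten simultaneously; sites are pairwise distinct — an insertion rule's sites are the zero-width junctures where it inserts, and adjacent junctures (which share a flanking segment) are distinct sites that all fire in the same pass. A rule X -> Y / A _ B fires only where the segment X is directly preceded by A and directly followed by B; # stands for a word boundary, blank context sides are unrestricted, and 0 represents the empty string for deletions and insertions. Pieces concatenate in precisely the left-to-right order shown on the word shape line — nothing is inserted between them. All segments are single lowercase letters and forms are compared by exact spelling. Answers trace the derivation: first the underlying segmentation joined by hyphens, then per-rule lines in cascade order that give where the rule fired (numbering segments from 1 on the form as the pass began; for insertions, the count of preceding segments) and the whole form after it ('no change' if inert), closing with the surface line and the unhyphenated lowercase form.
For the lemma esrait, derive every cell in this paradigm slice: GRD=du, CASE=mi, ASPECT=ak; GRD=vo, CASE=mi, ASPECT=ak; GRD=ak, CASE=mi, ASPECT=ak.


cell GRD=du, CASE=mi, ASPECT=ak:
underlying: esrait-n-o-ik
1. f -> v, k -> g, p -> b, s -> z, t -> d / _ Z: no change
2. d -> t, v -> f / _ #: no change
3. a, i -> 0 / V _: fires at position(s) 5, 9: esratnok
surface: esratnok

cell GRD=vo, CASE=mi, ASPECT=ak:
underlying: esrait-na-o-ik
1. f -> v, k -> g, p -> b, s -> z, t -> d / _ Z: no change
2. d -> t, v -> f / _ #: no change
3. a, i -> 0 / V _: fires at position(s) 5, 10: esratnaok
surface: esratnaok

cell GRD=ak, CASE=mi, ASPECT=ak:
underlying: esrait-g-o-ik
1. f -> v, k -> g, p -> b, s -> z, t -> d / _ Z: fires at position(s) 6: esraidgoik
2. d -> t, v -> f / _ #: no change
3. a, i -> 0 / V _: fires at position(s) 5, 9: esradgok
surface: esradgok


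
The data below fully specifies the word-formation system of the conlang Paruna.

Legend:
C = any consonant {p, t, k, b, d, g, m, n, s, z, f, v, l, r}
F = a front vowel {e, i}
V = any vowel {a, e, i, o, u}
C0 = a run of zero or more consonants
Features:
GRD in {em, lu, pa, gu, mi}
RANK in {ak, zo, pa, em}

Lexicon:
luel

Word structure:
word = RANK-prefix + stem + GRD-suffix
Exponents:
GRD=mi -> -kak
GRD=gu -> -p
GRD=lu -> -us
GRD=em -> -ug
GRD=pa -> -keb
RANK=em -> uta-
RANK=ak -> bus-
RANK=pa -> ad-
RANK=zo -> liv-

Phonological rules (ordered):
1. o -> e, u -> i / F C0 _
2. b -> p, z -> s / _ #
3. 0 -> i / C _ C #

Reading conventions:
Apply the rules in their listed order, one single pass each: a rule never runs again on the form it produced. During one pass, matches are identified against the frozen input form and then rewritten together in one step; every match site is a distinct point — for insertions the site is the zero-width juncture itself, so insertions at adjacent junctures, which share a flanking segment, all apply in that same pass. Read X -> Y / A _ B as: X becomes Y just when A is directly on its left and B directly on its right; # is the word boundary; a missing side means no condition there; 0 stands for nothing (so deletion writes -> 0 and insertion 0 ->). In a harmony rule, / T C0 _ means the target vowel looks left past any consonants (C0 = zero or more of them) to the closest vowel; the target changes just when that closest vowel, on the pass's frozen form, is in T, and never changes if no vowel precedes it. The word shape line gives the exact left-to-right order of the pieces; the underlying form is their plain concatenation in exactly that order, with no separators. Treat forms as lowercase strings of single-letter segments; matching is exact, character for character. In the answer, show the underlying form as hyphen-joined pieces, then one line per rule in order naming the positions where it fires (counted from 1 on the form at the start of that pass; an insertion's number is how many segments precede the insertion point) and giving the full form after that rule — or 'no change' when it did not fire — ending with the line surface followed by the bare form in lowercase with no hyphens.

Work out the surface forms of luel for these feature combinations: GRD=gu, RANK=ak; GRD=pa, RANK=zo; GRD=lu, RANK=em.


cell GRD=gu, RANK=ak:
underlying: bus-luel-p
1. o -> e, u -> i / F C0 _: no change
2. b -> p, z -> s / _ #: no change
3. 0 -> i / C _ C #: inserts after position(s) 7: busluelip
surface: busluelip

cell GRD=pa, RANK=zo:
underlying: liv-luel-keb
1. o -> e, u -> i / F C0 _: fires at position(s) 5: livlielkeb
2. b -> p, z -> s / _ #: fires at position(s) 10: livlielkep
3. 0 -> i / C _ C #: no change
surface: livlielkep

cell GRD=lu, RANK=em:
underlying: uta-luel-us
1. o -> e, u -> i / F C0 _: fires at position(s) 8: utaluelis
2. b -> p, z -> s / _ #: no change
3. 0 -> i / C _ C #: no change
surface: utaluelis


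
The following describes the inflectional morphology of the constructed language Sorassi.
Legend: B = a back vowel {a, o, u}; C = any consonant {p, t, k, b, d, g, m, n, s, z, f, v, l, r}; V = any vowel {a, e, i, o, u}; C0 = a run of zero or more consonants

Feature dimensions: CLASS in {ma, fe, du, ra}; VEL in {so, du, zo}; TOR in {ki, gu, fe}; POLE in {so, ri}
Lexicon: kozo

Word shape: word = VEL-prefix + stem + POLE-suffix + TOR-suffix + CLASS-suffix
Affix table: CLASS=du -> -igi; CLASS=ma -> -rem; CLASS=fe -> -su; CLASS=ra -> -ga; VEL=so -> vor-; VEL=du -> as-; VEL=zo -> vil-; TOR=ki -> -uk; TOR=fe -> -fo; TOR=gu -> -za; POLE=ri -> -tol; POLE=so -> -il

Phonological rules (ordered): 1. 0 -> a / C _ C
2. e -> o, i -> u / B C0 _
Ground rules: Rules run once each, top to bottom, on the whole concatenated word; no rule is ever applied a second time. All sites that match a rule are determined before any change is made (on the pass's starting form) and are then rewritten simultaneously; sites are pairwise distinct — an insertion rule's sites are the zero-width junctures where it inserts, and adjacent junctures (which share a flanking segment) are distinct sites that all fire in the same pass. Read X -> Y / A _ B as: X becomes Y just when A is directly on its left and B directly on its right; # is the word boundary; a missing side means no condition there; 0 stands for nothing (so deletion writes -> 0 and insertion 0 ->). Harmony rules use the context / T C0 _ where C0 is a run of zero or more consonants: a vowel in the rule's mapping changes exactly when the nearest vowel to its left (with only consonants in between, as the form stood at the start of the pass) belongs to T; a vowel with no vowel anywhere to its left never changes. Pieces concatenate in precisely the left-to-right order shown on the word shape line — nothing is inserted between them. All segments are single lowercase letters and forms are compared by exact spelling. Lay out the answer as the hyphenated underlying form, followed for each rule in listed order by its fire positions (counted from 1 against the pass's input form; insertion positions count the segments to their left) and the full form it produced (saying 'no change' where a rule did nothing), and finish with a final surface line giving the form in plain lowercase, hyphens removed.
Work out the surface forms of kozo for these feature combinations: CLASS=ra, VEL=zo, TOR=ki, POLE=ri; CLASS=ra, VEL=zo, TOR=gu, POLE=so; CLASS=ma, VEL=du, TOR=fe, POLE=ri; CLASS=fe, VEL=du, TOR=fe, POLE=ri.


cell CLASS=ra, VEL=zo, TOR=ki, POLE=ri:
underlying: vil-kozo-tol-uk-ga
1. 0 -> a / C _ C: inserts after position(s) 3, 12: vilakozotolukaga
2. e -> o, i -> u / B C0 _: no change
surface: vilakozotolukaga

cell CLASS=ra, VEL=zo, TOR=gu, POLE=so:
underlying: vil-kozo-il-za-ga
1. 0 -> a / C _ C: inserts after position(s) 3, 9: vilakozoilazaga
2. e -> o, i -> u / B C0 _: fires at position(s) 9: vilakozoulazaga
surface: vilakozoulazaga

cell CLASS=ma, VEL=du, TOR=fe, POLE=ri:
underlying: as-kozo-tol-fo-rem
1. 0 -> a / C _ C: inserts after position(s) 2, 9: asakozotolaforem
2. e -> o, i -> u / B C0 _: fires at position(s) 15: asakozotolaforom
surface: asakozotolaforom

cell CLASS=fe, VEL=du, TOR=fe, POLE=ri:
underlying: as-kozo-tol-fo-su
1. 0 -> a / C _ C: inserts after position(s) 2, 9: asakozotolafosu
2. e -> o, i -> u / B C0 _: no change
surface: asakozotolafosu
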